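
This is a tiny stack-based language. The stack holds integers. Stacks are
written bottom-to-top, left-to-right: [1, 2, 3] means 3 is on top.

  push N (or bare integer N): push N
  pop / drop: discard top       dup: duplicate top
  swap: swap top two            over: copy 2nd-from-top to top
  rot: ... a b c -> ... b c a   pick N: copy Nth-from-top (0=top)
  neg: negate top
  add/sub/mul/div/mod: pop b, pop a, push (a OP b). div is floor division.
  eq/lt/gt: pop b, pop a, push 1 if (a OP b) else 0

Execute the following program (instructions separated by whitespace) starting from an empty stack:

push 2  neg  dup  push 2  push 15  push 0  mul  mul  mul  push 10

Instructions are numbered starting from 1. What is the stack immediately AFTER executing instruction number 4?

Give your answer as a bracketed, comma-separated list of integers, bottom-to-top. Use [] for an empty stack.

Answer: [-2, -2, 2]

Derivation:
Step 1 ('push 2'): [2]
Step 2 ('neg'): [-2]
Step 3 ('dup'): [-2, -2]
Step 4 ('push 2'): [-2, -2, 2]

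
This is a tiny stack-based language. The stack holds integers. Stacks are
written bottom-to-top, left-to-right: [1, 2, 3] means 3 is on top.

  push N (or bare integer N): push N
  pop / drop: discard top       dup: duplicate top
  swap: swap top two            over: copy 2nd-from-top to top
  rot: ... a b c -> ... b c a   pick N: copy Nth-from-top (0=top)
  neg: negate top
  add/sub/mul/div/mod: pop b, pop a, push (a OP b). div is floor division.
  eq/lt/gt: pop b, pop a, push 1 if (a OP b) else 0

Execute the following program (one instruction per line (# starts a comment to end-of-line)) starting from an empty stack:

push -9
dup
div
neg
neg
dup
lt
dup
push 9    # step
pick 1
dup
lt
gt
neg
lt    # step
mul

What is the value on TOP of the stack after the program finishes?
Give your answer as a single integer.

Answer: 0

Derivation:
After 'push -9': [-9]
After 'dup': [-9, -9]
After 'div': [1]
After 'neg': [-1]
After 'neg': [1]
After 'dup': [1, 1]
After 'lt': [0]
After 'dup': [0, 0]
After 'push 9': [0, 0, 9]
After 'pick 1': [0, 0, 9, 0]
After 'dup': [0, 0, 9, 0, 0]
After 'lt': [0, 0, 9, 0]
After 'gt': [0, 0, 1]
After 'neg': [0, 0, -1]
After 'lt': [0, 0]
After 'mul': [0]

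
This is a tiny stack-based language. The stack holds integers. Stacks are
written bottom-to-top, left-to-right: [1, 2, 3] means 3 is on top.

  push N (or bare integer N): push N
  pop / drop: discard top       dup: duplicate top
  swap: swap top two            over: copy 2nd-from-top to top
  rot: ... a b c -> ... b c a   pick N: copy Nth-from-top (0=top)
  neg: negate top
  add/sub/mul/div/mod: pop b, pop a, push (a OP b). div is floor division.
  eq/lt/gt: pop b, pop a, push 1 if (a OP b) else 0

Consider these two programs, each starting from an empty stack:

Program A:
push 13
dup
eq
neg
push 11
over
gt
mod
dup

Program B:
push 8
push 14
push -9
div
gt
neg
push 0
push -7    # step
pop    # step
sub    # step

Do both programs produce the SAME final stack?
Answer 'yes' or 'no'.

Answer: no

Derivation:
Program A trace:
  After 'push 13': [13]
  After 'dup': [13, 13]
  After 'eq': [1]
  After 'neg': [-1]
  After 'push 11': [-1, 11]
  After 'over': [-1, 11, -1]
  After 'gt': [-1, 1]
  After 'mod': [0]
  After 'dup': [0, 0]
Program A final stack: [0, 0]

Program B trace:
  After 'push 8': [8]
  After 'push 14': [8, 14]
  After 'push -9': [8, 14, -9]
  After 'div': [8, -2]
  After 'gt': [1]
  After 'neg': [-1]
  After 'push 0': [-1, 0]
  After 'push -7': [-1, 0, -7]
  After 'pop': [-1, 0]
  After 'sub': [-1]
Program B final stack: [-1]
Same: no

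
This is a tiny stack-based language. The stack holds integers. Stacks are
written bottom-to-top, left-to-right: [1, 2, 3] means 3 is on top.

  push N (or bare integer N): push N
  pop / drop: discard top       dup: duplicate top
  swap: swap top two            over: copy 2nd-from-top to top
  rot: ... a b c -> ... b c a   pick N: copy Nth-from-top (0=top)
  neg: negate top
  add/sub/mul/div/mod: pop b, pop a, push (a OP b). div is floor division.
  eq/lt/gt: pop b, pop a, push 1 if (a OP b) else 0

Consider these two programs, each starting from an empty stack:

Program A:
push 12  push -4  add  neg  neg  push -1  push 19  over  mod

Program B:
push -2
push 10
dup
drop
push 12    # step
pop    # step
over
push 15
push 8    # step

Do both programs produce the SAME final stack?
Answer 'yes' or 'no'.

Answer: no

Derivation:
Program A trace:
  After 'push 12': [12]
  After 'push -4': [12, -4]
  After 'add': [8]
  After 'neg': [-8]
  After 'neg': [8]
  After 'push -1': [8, -1]
  After 'push 19': [8, -1, 19]
  After 'over': [8, -1, 19, -1]
  After 'mod': [8, -1, 0]
Program A final stack: [8, -1, 0]

Program B trace:
  After 'push -2': [-2]
  After 'push 10': [-2, 10]
  After 'dup': [-2, 10, 10]
  After 'drop': [-2, 10]
  After 'push 12': [-2, 10, 12]
  After 'pop': [-2, 10]
  After 'over': [-2, 10, -2]
  After 'push 15': [-2, 10, -2, 15]
  After 'push 8': [-2, 10, -2, 15, 8]
Program B final stack: [-2, 10, -2, 15, 8]
Same: no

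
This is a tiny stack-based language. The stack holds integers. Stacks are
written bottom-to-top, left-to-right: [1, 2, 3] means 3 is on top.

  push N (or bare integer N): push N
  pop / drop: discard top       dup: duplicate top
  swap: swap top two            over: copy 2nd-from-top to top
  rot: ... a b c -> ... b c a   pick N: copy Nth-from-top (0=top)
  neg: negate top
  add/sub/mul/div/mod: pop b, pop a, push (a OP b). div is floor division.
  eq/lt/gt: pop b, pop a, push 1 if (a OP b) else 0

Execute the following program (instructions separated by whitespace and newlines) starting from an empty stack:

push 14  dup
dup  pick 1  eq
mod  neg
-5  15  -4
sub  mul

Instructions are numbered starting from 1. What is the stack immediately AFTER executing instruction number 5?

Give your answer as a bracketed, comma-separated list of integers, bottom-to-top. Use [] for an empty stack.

Step 1 ('push 14'): [14]
Step 2 ('dup'): [14, 14]
Step 3 ('dup'): [14, 14, 14]
Step 4 ('pick 1'): [14, 14, 14, 14]
Step 5 ('eq'): [14, 14, 1]

Answer: [14, 14, 1]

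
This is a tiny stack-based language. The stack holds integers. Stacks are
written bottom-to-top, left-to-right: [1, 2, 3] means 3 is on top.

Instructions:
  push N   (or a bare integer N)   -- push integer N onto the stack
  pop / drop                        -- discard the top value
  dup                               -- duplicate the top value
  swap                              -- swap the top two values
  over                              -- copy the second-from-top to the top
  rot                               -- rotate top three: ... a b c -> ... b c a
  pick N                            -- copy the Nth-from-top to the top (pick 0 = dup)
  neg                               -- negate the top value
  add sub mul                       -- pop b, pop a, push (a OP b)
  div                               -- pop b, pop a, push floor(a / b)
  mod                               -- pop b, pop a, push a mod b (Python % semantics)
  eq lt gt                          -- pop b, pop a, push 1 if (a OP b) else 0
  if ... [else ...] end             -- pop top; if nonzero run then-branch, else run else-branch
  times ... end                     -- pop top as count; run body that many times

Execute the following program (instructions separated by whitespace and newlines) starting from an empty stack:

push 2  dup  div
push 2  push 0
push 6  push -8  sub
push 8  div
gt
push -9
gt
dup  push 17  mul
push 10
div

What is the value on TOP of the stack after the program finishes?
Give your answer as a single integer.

Answer: 1

Derivation:
After 'push 2': [2]
After 'dup': [2, 2]
After 'div': [1]
After 'push 2': [1, 2]
After 'push 0': [1, 2, 0]
After 'push 6': [1, 2, 0, 6]
After 'push -8': [1, 2, 0, 6, -8]
After 'sub': [1, 2, 0, 14]
After 'push 8': [1, 2, 0, 14, 8]
After 'div': [1, 2, 0, 1]
After 'gt': [1, 2, 0]
After 'push -9': [1, 2, 0, -9]
After 'gt': [1, 2, 1]
After 'dup': [1, 2, 1, 1]
After 'push 17': [1, 2, 1, 1, 17]
After 'mul': [1, 2, 1, 17]
After 'push 10': [1, 2, 1, 17, 10]
After 'div': [1, 2, 1, 1]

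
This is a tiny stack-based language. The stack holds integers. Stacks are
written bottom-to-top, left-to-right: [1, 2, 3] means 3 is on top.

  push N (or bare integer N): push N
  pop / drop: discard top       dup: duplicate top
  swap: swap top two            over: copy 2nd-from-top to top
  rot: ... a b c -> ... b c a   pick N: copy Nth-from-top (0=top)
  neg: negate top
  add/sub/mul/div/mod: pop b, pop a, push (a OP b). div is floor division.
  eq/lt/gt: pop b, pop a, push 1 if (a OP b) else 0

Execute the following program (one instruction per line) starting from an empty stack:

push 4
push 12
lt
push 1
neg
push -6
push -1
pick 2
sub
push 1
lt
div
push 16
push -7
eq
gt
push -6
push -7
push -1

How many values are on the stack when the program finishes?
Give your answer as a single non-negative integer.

Answer: 6

Derivation:
After 'push 4': stack = [4] (depth 1)
After 'push 12': stack = [4, 12] (depth 2)
After 'lt': stack = [1] (depth 1)
After 'push 1': stack = [1, 1] (depth 2)
After 'neg': stack = [1, -1] (depth 2)
After 'push -6': stack = [1, -1, -6] (depth 3)
After 'push -1': stack = [1, -1, -6, -1] (depth 4)
After 'pick 2': stack = [1, -1, -6, -1, -1] (depth 5)
After 'sub': stack = [1, -1, -6, 0] (depth 4)
After 'push 1': stack = [1, -1, -6, 0, 1] (depth 5)
After 'lt': stack = [1, -1, -6, 1] (depth 4)
After 'div': stack = [1, -1, -6] (depth 3)
After 'push 16': stack = [1, -1, -6, 16] (depth 4)
After 'push -7': stack = [1, -1, -6, 16, -7] (depth 5)
After 'eq': stack = [1, -1, -6, 0] (depth 4)
After 'gt': stack = [1, -1, 0] (depth 3)
After 'push -6': stack = [1, -1, 0, -6] (depth 4)
After 'push -7': stack = [1, -1, 0, -6, -7] (depth 5)
After 'push -1': stack = [1, -1, 0, -6, -7, -1] (depth 6)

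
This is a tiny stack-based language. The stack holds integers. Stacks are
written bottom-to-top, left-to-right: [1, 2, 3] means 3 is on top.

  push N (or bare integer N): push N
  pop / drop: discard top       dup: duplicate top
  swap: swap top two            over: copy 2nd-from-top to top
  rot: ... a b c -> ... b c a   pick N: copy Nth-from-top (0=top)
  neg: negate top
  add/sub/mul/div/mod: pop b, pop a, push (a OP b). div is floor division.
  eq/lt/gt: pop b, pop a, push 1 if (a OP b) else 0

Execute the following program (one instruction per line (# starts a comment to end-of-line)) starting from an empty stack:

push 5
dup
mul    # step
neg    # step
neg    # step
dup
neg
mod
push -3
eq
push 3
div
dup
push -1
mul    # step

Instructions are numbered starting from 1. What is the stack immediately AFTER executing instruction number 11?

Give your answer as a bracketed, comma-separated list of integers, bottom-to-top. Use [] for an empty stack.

Answer: [0, 3]

Derivation:
Step 1 ('push 5'): [5]
Step 2 ('dup'): [5, 5]
Step 3 ('mul'): [25]
Step 4 ('neg'): [-25]
Step 5 ('neg'): [25]
Step 6 ('dup'): [25, 25]
Step 7 ('neg'): [25, -25]
Step 8 ('mod'): [0]
Step 9 ('push -3'): [0, -3]
Step 10 ('eq'): [0]
Step 11 ('push 3'): [0, 3]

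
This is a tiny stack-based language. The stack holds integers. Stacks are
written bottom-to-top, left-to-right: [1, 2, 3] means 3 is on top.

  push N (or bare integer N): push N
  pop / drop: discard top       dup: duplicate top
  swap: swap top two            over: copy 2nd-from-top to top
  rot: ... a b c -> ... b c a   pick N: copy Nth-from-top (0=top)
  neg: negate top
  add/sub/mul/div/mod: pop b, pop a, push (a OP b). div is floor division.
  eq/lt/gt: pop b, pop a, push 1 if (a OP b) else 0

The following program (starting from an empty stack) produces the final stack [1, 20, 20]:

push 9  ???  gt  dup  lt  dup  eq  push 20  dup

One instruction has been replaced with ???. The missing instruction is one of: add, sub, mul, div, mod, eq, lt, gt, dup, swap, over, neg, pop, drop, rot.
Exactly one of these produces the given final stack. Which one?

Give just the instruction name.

Stack before ???: [9]
Stack after ???:  [9, 9]
The instruction that transforms [9] -> [9, 9] is: dup

Answer: dup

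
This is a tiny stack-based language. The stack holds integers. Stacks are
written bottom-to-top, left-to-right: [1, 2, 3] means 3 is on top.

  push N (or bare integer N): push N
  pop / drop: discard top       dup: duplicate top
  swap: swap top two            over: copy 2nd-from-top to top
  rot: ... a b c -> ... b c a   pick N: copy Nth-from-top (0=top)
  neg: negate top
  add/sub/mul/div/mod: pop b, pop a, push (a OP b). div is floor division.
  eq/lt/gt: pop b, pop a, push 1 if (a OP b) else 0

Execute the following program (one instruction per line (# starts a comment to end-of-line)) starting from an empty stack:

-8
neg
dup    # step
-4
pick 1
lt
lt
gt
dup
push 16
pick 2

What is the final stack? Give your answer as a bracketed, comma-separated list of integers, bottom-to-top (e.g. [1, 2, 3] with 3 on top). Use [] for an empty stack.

After 'push -8': [-8]
After 'neg': [8]
After 'dup': [8, 8]
After 'push -4': [8, 8, -4]
After 'pick 1': [8, 8, -4, 8]
After 'lt': [8, 8, 1]
After 'lt': [8, 0]
After 'gt': [1]
After 'dup': [1, 1]
After 'push 16': [1, 1, 16]
After 'pick 2': [1, 1, 16, 1]

Answer: [1, 1, 16, 1]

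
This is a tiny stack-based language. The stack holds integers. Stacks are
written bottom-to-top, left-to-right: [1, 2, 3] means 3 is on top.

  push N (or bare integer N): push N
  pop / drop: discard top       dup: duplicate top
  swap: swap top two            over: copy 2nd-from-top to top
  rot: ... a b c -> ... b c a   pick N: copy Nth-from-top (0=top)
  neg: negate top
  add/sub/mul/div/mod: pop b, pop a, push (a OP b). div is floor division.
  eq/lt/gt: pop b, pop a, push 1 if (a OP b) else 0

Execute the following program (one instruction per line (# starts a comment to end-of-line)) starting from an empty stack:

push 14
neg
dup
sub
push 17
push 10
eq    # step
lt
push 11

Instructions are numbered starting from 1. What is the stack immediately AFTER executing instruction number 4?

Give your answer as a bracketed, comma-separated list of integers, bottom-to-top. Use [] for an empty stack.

Step 1 ('push 14'): [14]
Step 2 ('neg'): [-14]
Step 3 ('dup'): [-14, -14]
Step 4 ('sub'): [0]

Answer: [0]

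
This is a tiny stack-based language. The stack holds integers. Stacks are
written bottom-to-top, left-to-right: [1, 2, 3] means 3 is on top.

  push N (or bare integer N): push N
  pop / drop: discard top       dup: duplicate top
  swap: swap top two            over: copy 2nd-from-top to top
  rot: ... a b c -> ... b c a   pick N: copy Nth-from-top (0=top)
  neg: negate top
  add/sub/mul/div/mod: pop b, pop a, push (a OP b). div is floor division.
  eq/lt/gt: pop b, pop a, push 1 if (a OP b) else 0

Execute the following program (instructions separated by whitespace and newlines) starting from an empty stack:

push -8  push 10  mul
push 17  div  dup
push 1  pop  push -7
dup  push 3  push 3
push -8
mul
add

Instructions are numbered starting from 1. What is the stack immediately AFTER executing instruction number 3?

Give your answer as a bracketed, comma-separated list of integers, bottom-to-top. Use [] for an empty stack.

Answer: [-80]

Derivation:
Step 1 ('push -8'): [-8]
Step 2 ('push 10'): [-8, 10]
Step 3 ('mul'): [-80]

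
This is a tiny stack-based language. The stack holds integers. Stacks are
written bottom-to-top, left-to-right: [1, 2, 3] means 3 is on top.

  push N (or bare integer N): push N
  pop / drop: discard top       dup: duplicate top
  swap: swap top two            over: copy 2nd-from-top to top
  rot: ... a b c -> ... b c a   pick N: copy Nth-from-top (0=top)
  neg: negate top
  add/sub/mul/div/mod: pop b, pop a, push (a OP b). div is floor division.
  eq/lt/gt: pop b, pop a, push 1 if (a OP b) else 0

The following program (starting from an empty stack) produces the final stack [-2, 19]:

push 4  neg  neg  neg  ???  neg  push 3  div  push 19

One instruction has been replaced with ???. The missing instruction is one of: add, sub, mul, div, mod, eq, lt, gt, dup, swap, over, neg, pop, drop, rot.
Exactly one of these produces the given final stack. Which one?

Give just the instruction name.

Stack before ???: [-4]
Stack after ???:  [4]
The instruction that transforms [-4] -> [4] is: neg

Answer: neg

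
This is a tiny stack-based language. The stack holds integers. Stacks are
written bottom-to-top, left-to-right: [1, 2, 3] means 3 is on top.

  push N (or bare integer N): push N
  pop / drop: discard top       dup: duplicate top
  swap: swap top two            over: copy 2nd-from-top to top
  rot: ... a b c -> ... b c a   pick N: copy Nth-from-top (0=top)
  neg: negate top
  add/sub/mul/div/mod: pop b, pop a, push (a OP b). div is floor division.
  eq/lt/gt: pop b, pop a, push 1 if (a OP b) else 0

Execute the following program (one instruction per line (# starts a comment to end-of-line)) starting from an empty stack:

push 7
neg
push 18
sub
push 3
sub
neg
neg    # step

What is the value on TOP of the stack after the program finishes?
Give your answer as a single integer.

Answer: -28

Derivation:
After 'push 7': [7]
After 'neg': [-7]
After 'push 18': [-7, 18]
After 'sub': [-25]
After 'push 3': [-25, 3]
After 'sub': [-28]
After 'neg': [28]
After 'neg': [-28]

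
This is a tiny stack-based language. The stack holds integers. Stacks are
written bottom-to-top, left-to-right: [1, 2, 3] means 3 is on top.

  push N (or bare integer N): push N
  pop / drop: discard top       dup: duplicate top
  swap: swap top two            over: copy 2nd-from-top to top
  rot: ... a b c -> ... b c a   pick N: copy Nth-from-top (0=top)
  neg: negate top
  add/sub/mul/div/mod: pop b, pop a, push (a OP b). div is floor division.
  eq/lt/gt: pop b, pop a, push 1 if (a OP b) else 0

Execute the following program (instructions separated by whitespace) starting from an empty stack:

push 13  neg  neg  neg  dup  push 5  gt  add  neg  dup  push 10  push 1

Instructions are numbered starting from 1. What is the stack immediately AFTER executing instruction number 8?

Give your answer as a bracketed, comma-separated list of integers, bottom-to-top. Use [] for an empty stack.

Answer: [-13]

Derivation:
Step 1 ('push 13'): [13]
Step 2 ('neg'): [-13]
Step 3 ('neg'): [13]
Step 4 ('neg'): [-13]
Step 5 ('dup'): [-13, -13]
Step 6 ('push 5'): [-13, -13, 5]
Step 7 ('gt'): [-13, 0]
Step 8 ('add'): [-13]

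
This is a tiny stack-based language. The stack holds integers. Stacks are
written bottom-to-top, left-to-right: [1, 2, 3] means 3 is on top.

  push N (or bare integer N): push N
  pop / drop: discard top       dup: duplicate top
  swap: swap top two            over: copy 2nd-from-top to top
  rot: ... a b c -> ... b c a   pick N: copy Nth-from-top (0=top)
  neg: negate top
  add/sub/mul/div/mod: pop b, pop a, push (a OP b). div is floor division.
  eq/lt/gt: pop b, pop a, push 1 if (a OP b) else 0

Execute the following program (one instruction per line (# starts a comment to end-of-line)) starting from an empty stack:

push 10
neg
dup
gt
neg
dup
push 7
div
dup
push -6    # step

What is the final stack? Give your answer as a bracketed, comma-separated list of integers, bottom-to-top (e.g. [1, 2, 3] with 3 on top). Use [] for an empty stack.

Answer: [0, 0, 0, -6]

Derivation:
After 'push 10': [10]
After 'neg': [-10]
After 'dup': [-10, -10]
After 'gt': [0]
After 'neg': [0]
After 'dup': [0, 0]
After 'push 7': [0, 0, 7]
After 'div': [0, 0]
After 'dup': [0, 0, 0]
After 'push -6': [0, 0, 0, -6]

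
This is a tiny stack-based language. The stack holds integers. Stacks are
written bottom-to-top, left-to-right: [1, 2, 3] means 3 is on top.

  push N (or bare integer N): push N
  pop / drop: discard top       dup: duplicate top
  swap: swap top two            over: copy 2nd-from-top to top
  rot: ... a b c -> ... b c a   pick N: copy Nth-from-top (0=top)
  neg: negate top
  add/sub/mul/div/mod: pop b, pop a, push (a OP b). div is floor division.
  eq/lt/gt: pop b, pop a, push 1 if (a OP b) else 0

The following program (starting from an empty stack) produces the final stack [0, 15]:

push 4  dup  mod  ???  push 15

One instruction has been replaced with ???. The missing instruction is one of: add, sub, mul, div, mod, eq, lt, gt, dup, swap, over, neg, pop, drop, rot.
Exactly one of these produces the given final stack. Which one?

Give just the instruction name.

Answer: neg

Derivation:
Stack before ???: [0]
Stack after ???:  [0]
The instruction that transforms [0] -> [0] is: neg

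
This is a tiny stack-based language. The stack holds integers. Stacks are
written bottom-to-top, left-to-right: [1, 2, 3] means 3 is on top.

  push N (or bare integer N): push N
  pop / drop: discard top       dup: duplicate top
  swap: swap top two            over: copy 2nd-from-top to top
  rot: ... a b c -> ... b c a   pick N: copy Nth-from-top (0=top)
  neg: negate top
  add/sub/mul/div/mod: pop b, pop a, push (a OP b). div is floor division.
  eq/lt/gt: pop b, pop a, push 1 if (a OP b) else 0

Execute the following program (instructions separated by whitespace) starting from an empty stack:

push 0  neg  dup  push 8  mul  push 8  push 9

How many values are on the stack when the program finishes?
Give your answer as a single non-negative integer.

Answer: 4

Derivation:
After 'push 0': stack = [0] (depth 1)
After 'neg': stack = [0] (depth 1)
After 'dup': stack = [0, 0] (depth 2)
After 'push 8': stack = [0, 0, 8] (depth 3)
After 'mul': stack = [0, 0] (depth 2)
After 'push 8': stack = [0, 0, 8] (depth 3)
After 'push 9': stack = [0, 0, 8, 9] (depth 4)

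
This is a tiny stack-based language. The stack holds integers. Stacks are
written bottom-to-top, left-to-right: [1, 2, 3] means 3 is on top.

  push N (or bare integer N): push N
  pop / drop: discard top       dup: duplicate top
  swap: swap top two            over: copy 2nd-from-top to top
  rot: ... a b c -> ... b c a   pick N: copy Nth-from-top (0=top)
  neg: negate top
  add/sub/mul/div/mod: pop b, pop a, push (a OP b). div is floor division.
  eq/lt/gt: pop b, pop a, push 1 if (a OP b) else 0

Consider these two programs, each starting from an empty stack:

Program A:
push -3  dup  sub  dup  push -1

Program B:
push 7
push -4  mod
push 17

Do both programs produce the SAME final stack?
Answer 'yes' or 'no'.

Program A trace:
  After 'push -3': [-3]
  After 'dup': [-3, -3]
  After 'sub': [0]
  After 'dup': [0, 0]
  After 'push -1': [0, 0, -1]
Program A final stack: [0, 0, -1]

Program B trace:
  After 'push 7': [7]
  After 'push -4': [7, -4]
  After 'mod': [-1]
  After 'push 17': [-1, 17]
Program B final stack: [-1, 17]
Same: no

Answer: no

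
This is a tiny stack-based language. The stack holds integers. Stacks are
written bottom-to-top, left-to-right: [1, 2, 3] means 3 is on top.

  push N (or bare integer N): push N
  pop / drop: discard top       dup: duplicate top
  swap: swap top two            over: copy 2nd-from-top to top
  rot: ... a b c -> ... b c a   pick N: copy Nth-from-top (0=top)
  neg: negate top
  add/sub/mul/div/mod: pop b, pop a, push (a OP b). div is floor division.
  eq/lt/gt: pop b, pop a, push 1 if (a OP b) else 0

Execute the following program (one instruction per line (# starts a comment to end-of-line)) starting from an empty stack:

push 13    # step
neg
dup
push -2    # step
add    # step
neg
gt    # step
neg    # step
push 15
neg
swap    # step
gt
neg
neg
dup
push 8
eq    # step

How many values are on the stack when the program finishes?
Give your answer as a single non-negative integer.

Answer: 2

Derivation:
After 'push 13': stack = [13] (depth 1)
After 'neg': stack = [-13] (depth 1)
After 'dup': stack = [-13, -13] (depth 2)
After 'push -2': stack = [-13, -13, -2] (depth 3)
After 'add': stack = [-13, -15] (depth 2)
After 'neg': stack = [-13, 15] (depth 2)
After 'gt': stack = [0] (depth 1)
After 'neg': stack = [0] (depth 1)
After 'push 15': stack = [0, 15] (depth 2)
After 'neg': stack = [0, -15] (depth 2)
After 'swap': stack = [-15, 0] (depth 2)
After 'gt': stack = [0] (depth 1)
After 'neg': stack = [0] (depth 1)
After 'neg': stack = [0] (depth 1)
After 'dup': stack = [0, 0] (depth 2)
After 'push 8': stack = [0, 0, 8] (depth 3)
After 'eq': stack = [0, 0] (depth 2)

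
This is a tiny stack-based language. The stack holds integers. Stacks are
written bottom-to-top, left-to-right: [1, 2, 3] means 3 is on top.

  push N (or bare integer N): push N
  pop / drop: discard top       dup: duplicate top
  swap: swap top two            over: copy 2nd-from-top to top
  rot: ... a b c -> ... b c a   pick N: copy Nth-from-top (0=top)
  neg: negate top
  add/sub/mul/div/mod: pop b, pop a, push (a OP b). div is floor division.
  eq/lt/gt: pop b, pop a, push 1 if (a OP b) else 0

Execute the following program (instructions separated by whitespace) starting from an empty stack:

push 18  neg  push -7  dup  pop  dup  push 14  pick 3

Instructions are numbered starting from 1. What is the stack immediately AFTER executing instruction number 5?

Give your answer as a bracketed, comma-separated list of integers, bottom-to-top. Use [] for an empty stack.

Answer: [-18, -7]

Derivation:
Step 1 ('push 18'): [18]
Step 2 ('neg'): [-18]
Step 3 ('push -7'): [-18, -7]
Step 4 ('dup'): [-18, -7, -7]
Step 5 ('pop'): [-18, -7]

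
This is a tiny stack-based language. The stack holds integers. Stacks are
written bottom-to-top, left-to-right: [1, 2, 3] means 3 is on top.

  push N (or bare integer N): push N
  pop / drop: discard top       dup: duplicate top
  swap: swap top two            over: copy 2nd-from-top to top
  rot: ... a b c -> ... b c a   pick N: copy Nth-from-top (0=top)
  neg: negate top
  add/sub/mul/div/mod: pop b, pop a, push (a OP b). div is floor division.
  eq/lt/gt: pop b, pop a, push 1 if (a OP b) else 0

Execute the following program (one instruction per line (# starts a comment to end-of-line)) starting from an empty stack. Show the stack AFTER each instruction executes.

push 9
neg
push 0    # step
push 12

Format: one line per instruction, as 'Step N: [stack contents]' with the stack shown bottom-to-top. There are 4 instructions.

Step 1: [9]
Step 2: [-9]
Step 3: [-9, 0]
Step 4: [-9, 0, 12]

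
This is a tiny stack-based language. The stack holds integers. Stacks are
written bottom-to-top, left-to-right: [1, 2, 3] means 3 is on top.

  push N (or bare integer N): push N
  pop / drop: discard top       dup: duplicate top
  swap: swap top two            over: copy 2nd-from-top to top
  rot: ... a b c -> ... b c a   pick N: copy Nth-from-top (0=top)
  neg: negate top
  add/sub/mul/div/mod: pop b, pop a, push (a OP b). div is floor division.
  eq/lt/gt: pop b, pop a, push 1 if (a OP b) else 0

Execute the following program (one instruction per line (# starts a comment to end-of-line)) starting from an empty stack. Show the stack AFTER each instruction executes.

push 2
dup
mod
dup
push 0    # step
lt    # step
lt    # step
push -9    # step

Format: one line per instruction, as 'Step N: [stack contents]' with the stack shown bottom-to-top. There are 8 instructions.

Step 1: [2]
Step 2: [2, 2]
Step 3: [0]
Step 4: [0, 0]
Step 5: [0, 0, 0]
Step 6: [0, 0]
Step 7: [0]
Step 8: [0, -9]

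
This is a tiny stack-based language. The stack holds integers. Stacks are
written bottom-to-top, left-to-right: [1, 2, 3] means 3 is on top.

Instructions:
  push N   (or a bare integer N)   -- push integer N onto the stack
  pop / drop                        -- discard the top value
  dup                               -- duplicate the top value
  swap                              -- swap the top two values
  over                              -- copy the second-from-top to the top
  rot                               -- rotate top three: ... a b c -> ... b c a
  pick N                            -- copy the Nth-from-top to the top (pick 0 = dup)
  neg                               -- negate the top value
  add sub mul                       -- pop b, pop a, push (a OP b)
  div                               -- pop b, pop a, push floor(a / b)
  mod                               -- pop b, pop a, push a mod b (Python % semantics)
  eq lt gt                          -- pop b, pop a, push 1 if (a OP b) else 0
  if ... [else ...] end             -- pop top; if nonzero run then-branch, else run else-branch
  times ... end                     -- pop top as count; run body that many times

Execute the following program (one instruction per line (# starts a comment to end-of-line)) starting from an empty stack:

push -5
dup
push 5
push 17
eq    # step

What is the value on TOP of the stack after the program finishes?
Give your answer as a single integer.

Answer: 0

Derivation:
After 'push -5': [-5]
After 'dup': [-5, -5]
After 'push 5': [-5, -5, 5]
After 'push 17': [-5, -5, 5, 17]
After 'eq': [-5, -5, 0]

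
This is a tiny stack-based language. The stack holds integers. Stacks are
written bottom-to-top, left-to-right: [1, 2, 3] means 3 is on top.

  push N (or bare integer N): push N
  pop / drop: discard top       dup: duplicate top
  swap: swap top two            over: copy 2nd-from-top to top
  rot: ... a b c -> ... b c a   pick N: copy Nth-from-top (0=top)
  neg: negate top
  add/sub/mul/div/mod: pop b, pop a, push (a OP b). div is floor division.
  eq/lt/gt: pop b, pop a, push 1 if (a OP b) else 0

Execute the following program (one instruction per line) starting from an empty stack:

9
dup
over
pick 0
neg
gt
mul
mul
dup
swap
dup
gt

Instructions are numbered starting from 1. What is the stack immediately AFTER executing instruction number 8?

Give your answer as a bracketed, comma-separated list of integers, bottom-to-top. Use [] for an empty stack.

Answer: [81]

Derivation:
Step 1 ('9'): [9]
Step 2 ('dup'): [9, 9]
Step 3 ('over'): [9, 9, 9]
Step 4 ('pick 0'): [9, 9, 9, 9]
Step 5 ('neg'): [9, 9, 9, -9]
Step 6 ('gt'): [9, 9, 1]
Step 7 ('mul'): [9, 9]
Step 8 ('mul'): [81]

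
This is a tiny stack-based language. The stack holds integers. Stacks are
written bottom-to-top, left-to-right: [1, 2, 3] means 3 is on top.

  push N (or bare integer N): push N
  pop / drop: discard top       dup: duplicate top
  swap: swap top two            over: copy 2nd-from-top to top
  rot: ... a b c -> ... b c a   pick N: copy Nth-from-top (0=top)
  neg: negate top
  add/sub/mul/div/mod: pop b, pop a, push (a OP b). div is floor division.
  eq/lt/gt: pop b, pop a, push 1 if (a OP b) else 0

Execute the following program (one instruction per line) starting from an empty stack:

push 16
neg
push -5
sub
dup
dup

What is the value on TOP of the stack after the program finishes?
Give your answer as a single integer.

Answer: -11

Derivation:
After 'push 16': [16]
After 'neg': [-16]
After 'push -5': [-16, -5]
After 'sub': [-11]
After 'dup': [-11, -11]
After 'dup': [-11, -11, -11]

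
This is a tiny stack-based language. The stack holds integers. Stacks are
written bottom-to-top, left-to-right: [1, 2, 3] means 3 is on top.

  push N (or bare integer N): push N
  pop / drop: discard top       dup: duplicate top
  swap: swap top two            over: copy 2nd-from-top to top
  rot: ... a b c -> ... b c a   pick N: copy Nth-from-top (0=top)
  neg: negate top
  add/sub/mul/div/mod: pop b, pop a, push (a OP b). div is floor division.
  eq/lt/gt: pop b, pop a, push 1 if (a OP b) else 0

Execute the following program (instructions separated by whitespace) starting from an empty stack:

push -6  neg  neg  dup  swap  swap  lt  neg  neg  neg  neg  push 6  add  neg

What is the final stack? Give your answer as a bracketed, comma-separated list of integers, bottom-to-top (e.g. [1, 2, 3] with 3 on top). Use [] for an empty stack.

Answer: [-6]

Derivation:
After 'push -6': [-6]
After 'neg': [6]
After 'neg': [-6]
After 'dup': [-6, -6]
After 'swap': [-6, -6]
After 'swap': [-6, -6]
After 'lt': [0]
After 'neg': [0]
After 'neg': [0]
After 'neg': [0]
After 'neg': [0]
After 'push 6': [0, 6]
After 'add': [6]
After 'neg': [-6]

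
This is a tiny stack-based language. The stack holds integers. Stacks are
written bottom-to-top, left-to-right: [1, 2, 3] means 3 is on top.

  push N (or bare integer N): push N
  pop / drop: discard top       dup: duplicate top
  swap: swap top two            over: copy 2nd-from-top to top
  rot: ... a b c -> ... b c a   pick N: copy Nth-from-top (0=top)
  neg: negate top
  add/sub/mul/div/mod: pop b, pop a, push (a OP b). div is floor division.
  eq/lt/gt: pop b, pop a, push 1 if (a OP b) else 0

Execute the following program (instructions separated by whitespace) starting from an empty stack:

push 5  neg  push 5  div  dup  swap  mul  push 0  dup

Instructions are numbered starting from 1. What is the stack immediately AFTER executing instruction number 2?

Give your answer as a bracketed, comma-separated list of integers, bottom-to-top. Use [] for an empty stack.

Step 1 ('push 5'): [5]
Step 2 ('neg'): [-5]

Answer: [-5]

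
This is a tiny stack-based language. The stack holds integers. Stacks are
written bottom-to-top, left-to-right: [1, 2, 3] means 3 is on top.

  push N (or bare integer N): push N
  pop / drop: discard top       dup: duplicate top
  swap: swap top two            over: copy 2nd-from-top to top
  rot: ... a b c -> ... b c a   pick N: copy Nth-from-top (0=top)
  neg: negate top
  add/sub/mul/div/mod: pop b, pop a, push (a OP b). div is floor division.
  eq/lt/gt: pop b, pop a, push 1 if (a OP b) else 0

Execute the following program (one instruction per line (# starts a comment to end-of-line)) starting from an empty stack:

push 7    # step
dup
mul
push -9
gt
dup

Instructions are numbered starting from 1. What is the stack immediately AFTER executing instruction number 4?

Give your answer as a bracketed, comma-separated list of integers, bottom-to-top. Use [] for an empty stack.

Step 1 ('push 7'): [7]
Step 2 ('dup'): [7, 7]
Step 3 ('mul'): [49]
Step 4 ('push -9'): [49, -9]

Answer: [49, -9]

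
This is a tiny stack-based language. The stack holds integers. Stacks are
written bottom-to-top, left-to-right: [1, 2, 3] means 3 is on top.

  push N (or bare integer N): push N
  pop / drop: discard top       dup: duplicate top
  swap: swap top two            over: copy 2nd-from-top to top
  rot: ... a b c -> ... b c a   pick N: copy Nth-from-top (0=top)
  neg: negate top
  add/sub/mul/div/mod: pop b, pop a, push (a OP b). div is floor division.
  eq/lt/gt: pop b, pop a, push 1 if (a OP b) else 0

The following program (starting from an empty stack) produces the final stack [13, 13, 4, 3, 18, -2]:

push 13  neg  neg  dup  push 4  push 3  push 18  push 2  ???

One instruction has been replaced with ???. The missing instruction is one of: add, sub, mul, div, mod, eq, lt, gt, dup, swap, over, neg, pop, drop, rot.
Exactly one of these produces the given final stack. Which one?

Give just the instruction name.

Answer: neg

Derivation:
Stack before ???: [13, 13, 4, 3, 18, 2]
Stack after ???:  [13, 13, 4, 3, 18, -2]
The instruction that transforms [13, 13, 4, 3, 18, 2] -> [13, 13, 4, 3, 18, -2] is: neg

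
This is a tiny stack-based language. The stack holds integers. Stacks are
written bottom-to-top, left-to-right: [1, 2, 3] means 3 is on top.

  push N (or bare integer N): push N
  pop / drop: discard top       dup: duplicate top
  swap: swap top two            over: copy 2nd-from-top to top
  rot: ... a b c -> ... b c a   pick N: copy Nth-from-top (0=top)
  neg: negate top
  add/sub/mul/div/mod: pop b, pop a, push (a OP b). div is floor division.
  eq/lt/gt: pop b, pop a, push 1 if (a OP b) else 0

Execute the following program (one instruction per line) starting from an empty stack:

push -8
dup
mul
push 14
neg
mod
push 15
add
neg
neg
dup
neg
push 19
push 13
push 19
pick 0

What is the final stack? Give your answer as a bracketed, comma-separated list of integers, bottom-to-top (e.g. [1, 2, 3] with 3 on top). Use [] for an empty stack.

Answer: [9, -9, 19, 13, 19, 19]

Derivation:
After 'push -8': [-8]
After 'dup': [-8, -8]
After 'mul': [64]
After 'push 14': [64, 14]
After 'neg': [64, -14]
After 'mod': [-6]
After 'push 15': [-6, 15]
After 'add': [9]
After 'neg': [-9]
After 'neg': [9]
After 'dup': [9, 9]
After 'neg': [9, -9]
After 'push 19': [9, -9, 19]
After 'push 13': [9, -9, 19, 13]
After 'push 19': [9, -9, 19, 13, 19]
After 'pick 0': [9, -9, 19, 13, 19, 19]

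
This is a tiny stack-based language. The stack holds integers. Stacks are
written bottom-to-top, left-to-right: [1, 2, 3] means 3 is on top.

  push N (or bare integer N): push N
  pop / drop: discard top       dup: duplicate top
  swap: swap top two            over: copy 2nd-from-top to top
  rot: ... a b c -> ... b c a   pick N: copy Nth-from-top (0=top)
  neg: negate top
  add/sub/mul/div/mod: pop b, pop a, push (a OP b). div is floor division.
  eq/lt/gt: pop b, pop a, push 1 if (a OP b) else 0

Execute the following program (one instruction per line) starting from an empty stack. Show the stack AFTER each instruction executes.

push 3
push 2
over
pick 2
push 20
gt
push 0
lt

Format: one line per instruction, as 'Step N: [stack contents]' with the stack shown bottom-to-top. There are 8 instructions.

Step 1: [3]
Step 2: [3, 2]
Step 3: [3, 2, 3]
Step 4: [3, 2, 3, 3]
Step 5: [3, 2, 3, 3, 20]
Step 6: [3, 2, 3, 0]
Step 7: [3, 2, 3, 0, 0]
Step 8: [3, 2, 3, 0]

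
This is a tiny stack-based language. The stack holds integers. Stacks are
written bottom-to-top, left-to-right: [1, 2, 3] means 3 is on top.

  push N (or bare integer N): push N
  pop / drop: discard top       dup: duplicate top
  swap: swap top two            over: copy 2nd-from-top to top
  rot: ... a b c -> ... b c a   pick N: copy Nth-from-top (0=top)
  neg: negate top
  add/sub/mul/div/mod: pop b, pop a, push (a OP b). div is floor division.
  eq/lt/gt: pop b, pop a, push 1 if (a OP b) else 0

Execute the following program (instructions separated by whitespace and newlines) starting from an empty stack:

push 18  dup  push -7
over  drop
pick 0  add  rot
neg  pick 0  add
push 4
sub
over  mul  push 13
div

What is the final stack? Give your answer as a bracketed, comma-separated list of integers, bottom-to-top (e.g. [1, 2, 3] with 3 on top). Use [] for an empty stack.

Answer: [18, -14, 43]

Derivation:
After 'push 18': [18]
After 'dup': [18, 18]
After 'push -7': [18, 18, -7]
After 'over': [18, 18, -7, 18]
After 'drop': [18, 18, -7]
After 'pick 0': [18, 18, -7, -7]
After 'add': [18, 18, -14]
After 'rot': [18, -14, 18]
After 'neg': [18, -14, -18]
After 'pick 0': [18, -14, -18, -18]
After 'add': [18, -14, -36]
After 'push 4': [18, -14, -36, 4]
After 'sub': [18, -14, -40]
After 'over': [18, -14, -40, -14]
After 'mul': [18, -14, 560]
After 'push 13': [18, -14, 560, 13]
After 'div': [18, -14, 43]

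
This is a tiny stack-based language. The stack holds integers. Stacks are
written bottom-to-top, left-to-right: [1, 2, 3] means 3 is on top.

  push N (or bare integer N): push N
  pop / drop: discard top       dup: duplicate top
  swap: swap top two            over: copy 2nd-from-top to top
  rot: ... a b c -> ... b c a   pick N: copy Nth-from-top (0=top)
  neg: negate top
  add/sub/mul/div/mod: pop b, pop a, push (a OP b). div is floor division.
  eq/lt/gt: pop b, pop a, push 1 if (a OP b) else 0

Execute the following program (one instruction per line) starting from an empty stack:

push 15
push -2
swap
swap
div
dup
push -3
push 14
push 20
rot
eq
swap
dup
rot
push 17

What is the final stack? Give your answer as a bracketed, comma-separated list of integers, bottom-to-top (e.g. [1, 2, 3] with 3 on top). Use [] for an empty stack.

After 'push 15': [15]
After 'push -2': [15, -2]
After 'swap': [-2, 15]
After 'swap': [15, -2]
After 'div': [-8]
After 'dup': [-8, -8]
After 'push -3': [-8, -8, -3]
After 'push 14': [-8, -8, -3, 14]
After 'push 20': [-8, -8, -3, 14, 20]
After 'rot': [-8, -8, 14, 20, -3]
After 'eq': [-8, -8, 14, 0]
After 'swap': [-8, -8, 0, 14]
After 'dup': [-8, -8, 0, 14, 14]
After 'rot': [-8, -8, 14, 14, 0]
After 'push 17': [-8, -8, 14, 14, 0, 17]

Answer: [-8, -8, 14, 14, 0, 17]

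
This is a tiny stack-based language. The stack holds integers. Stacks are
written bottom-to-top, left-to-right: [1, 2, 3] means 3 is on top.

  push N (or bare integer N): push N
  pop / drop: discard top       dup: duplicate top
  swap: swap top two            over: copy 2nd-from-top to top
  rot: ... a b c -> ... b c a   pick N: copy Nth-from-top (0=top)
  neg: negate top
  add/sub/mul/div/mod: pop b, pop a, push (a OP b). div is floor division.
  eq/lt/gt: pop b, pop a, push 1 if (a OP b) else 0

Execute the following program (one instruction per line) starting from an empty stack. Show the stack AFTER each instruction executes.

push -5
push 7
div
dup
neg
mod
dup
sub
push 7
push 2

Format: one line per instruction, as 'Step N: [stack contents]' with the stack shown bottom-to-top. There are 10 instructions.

Step 1: [-5]
Step 2: [-5, 7]
Step 3: [-1]
Step 4: [-1, -1]
Step 5: [-1, 1]
Step 6: [0]
Step 7: [0, 0]
Step 8: [0]
Step 9: [0, 7]
Step 10: [0, 7, 2]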